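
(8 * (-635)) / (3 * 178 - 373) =-5080 / 161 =-31.55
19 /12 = 1.58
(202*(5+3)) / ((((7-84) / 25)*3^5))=-2.16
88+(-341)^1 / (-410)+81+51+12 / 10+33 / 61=5566543 / 25010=222.57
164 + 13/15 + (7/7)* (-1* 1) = 2458/15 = 163.87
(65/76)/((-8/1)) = -65/608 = -0.11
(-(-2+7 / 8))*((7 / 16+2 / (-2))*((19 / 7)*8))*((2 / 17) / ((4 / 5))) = -7695 / 3808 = -2.02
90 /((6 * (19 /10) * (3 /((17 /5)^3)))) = 9826 /95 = 103.43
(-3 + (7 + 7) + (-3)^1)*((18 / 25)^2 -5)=-22408 / 625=-35.85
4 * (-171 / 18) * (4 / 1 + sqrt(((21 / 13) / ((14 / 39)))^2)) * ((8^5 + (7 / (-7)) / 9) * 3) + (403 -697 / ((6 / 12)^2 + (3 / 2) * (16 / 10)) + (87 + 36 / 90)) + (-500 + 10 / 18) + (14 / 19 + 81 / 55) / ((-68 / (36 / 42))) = -3766930326142631 / 118634670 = -31752356.42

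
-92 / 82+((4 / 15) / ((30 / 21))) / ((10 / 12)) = -4602 / 5125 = -0.90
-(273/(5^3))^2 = -74529/15625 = -4.77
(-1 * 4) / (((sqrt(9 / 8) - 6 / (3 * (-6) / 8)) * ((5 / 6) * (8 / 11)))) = -6336 / 2155 + 1782 * sqrt(2) / 2155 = -1.77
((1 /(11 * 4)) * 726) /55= 3 /10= 0.30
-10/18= -5/9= -0.56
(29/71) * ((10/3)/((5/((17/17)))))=58/213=0.27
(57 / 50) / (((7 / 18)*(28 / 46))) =11799 / 2450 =4.82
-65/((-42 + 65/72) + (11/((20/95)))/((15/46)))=-23400/42889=-0.55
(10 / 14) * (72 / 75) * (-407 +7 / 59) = -576144 / 2065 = -279.00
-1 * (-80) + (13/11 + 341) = 4644/11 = 422.18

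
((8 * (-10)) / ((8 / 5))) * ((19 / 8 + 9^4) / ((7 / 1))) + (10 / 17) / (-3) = -9563815 / 204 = -46881.45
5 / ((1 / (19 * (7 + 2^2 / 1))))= 1045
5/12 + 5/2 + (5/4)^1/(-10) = 67/24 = 2.79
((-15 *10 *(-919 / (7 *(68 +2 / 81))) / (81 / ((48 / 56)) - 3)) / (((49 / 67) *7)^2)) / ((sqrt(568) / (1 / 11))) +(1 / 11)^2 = 1670783355 *sqrt(142) / 43236322093426 +1 / 121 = 0.01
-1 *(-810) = 810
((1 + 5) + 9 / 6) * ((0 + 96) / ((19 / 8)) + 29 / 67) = 306.40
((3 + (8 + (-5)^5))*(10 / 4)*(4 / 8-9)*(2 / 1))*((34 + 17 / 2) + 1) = 11514015 / 2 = 5757007.50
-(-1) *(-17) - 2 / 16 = -137 / 8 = -17.12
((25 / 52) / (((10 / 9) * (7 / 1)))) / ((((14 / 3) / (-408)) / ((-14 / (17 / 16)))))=6480 / 91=71.21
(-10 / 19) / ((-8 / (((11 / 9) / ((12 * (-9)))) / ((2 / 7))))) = -385 / 147744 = -0.00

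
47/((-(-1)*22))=47/22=2.14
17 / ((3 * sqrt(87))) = 0.61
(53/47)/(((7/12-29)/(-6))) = 3816/16027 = 0.24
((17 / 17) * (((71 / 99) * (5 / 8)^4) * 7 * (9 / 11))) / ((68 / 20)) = 0.18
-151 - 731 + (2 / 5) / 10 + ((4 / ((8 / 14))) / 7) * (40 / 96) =-264463 / 300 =-881.54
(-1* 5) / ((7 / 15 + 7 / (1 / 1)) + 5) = -75 / 187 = -0.40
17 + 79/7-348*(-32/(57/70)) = 1822642/133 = 13704.08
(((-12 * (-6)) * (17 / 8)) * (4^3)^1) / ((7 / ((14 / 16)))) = 1224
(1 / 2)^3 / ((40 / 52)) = 13 / 80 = 0.16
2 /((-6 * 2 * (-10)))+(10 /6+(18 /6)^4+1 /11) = 82.77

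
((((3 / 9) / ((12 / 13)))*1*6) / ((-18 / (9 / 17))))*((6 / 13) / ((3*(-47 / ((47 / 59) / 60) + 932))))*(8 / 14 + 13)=0.00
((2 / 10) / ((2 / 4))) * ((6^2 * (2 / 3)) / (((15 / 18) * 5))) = 2.30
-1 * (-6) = 6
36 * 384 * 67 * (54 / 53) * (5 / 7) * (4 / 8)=337029.87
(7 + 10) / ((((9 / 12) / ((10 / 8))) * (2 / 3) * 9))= 85 / 18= 4.72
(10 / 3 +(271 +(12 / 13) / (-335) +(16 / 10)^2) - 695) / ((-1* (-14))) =-13656499 / 457275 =-29.86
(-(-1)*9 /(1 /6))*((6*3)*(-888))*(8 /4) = -1726272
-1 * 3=-3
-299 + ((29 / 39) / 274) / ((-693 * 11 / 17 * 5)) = -121781770603 / 407296890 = -299.00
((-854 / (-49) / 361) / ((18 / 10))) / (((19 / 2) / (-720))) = -97600 / 48013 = -2.03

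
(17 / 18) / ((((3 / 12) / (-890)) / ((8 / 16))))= -15130 / 9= -1681.11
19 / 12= 1.58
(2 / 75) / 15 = 2 / 1125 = 0.00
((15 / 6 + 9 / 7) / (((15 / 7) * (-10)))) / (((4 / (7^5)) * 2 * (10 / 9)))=-2672313 / 8000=-334.04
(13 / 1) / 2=13 / 2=6.50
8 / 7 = 1.14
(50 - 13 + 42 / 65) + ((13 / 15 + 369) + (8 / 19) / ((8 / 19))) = 15932 / 39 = 408.51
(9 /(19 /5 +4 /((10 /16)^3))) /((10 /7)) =0.31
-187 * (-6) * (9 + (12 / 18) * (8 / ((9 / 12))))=54230 / 3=18076.67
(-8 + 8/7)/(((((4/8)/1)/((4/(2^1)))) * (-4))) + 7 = 97/7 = 13.86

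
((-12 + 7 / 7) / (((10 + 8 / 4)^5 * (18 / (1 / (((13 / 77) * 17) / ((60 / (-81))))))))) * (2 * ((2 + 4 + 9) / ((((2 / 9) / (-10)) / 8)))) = -105875 / 15466464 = -0.01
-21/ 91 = -3/ 13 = -0.23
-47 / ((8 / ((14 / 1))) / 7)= -2303 / 4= -575.75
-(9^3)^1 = -729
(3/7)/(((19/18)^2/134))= 130248/2527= 51.54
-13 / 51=-0.25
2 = 2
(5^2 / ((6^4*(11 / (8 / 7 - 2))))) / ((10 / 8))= -5 / 4158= -0.00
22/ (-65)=-22/ 65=-0.34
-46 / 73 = -0.63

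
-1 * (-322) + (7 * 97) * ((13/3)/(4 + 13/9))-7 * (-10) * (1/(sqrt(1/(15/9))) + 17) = 70 * sqrt(15)/3 + 14367/7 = 2142.80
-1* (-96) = 96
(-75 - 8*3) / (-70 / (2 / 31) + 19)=99 / 1066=0.09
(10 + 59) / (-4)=-69 / 4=-17.25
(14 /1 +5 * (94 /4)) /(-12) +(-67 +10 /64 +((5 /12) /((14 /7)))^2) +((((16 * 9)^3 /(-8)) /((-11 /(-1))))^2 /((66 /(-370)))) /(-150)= 164947560221941 /3833280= 43030397.00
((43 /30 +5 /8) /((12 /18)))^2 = 61009 /6400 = 9.53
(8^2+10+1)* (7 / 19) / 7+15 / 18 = 545 / 114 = 4.78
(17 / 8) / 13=17 / 104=0.16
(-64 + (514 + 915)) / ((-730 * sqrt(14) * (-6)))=13 * sqrt(14) / 584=0.08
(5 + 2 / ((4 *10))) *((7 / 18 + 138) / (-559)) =-1.25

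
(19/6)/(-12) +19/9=133/72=1.85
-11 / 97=-0.11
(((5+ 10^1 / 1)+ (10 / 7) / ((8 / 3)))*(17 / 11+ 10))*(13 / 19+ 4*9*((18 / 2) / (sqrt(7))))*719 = 516375015 / 5852+ 3217413555*sqrt(7) / 539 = 15881330.22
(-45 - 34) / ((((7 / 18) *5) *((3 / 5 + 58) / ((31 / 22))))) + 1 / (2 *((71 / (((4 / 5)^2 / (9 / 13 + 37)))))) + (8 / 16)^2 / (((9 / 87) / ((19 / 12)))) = 2.85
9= 9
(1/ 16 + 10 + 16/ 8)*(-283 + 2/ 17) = -3412.27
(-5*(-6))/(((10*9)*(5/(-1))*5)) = -1/75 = -0.01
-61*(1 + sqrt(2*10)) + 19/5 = -122*sqrt(5) -286/5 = -330.00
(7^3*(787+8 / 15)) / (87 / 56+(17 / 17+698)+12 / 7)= 226904104 / 589905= 384.65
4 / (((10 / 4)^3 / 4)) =128 / 125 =1.02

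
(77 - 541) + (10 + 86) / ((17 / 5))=-7408 / 17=-435.76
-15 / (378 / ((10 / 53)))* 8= -200 / 3339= -0.06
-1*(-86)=86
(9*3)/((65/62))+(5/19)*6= 33756/1235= 27.33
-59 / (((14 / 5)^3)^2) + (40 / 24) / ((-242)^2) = -40482103705 / 330719809728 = -0.12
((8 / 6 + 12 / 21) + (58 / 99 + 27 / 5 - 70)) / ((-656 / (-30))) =-5249 / 1848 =-2.84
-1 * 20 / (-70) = 2 / 7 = 0.29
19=19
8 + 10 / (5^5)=5002 / 625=8.00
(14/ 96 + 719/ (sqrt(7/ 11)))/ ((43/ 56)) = 1173.99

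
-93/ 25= -3.72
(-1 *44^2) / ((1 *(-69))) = 1936 / 69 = 28.06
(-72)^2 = 5184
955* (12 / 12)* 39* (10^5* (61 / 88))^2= 21654475781250000 / 121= 178962609762396.69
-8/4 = -2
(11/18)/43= 11/774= 0.01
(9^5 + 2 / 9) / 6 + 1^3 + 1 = 531551 / 54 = 9843.54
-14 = -14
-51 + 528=477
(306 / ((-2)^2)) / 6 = 51 / 4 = 12.75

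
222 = 222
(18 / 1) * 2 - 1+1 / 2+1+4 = 81 / 2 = 40.50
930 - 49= 881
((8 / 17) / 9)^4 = 4096 / 547981281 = 0.00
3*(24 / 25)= 72 / 25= 2.88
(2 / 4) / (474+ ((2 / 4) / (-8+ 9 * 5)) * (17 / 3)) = 111 / 105245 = 0.00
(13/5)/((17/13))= 169/85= 1.99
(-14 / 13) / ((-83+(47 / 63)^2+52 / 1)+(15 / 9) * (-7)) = 55566 / 2172755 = 0.03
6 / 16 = 3 / 8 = 0.38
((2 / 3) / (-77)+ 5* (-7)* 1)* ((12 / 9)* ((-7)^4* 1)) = -11095364 / 99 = -112074.38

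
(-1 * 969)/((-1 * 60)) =323/20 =16.15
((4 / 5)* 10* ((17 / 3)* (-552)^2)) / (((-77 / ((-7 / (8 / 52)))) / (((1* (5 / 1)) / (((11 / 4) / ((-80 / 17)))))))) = -8450457600 / 121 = -69838492.56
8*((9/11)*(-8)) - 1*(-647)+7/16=104733/176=595.07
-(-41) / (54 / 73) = 2993 / 54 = 55.43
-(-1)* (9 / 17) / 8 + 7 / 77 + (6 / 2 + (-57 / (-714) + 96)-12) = 913545 / 10472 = 87.24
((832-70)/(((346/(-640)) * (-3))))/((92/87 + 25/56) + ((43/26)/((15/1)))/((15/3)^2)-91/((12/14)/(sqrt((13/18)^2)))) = -5791443840000/926573836663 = -6.25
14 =14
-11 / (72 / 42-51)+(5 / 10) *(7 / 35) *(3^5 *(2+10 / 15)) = 22433 / 345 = 65.02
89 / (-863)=-89 / 863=-0.10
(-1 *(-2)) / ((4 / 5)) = 5 / 2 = 2.50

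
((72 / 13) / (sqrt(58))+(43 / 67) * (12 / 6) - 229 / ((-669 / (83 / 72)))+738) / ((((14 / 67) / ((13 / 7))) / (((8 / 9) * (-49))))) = -31032700985 / 108378 - 1072 * sqrt(58) / 29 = -286619.16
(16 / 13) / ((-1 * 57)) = -0.02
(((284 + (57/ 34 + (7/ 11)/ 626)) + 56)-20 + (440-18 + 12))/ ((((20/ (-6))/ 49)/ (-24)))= 78022706076/ 292655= 266603.02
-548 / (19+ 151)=-274 / 85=-3.22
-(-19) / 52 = 19 / 52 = 0.37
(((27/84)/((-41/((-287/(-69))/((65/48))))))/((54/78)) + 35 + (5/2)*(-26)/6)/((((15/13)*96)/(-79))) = -17100577/993600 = -17.21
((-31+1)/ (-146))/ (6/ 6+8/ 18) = 135/ 949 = 0.14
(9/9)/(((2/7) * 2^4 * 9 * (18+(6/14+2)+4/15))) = 245/208608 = 0.00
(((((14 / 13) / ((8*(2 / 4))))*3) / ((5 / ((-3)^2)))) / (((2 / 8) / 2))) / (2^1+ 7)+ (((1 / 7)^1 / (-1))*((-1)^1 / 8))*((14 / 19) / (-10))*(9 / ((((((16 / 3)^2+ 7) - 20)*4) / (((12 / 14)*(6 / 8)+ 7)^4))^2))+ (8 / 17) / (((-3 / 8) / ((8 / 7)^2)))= -8384168094972502854559 / 229879894567196590080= -36.47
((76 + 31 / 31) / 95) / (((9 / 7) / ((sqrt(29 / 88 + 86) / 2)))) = 49 * sqrt(167134) / 6840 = 2.93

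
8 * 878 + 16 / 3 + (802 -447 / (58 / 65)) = 1275487 / 174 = 7330.39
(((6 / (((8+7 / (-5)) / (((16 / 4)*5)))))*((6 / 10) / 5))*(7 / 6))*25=700 / 11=63.64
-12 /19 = -0.63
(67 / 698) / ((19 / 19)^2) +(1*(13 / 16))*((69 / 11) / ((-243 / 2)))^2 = 108780127 / 1108257876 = 0.10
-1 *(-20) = 20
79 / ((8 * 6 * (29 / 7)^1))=553 / 1392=0.40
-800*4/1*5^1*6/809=-96000/809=-118.67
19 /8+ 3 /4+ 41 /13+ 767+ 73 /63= 5074115 /6552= 774.44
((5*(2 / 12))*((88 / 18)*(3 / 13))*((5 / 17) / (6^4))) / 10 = 55 / 2577744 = 0.00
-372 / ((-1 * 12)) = 31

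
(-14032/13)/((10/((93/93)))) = -7016/65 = -107.94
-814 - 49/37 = -30167/37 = -815.32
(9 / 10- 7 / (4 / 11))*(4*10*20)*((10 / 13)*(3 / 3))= -146800 / 13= -11292.31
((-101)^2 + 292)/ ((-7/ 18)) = -26982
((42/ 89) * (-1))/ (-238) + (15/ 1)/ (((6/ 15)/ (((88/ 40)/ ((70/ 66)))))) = 1647699/ 21182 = 77.79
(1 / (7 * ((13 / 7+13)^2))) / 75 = 7 / 811200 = 0.00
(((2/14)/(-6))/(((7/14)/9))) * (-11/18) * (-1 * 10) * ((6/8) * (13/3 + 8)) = -2035/84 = -24.23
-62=-62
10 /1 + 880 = 890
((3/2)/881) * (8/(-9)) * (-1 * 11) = 44/2643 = 0.02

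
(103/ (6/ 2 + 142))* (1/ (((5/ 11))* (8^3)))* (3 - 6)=-3399/ 371200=-0.01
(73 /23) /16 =73 /368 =0.20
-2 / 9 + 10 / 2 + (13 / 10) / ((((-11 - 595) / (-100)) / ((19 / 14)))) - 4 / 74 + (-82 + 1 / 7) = -5168873 / 67266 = -76.84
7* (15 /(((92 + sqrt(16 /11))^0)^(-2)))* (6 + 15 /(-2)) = -315 /2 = -157.50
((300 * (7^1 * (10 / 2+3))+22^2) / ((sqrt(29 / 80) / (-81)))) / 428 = -48276 * sqrt(145) / 107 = -5432.90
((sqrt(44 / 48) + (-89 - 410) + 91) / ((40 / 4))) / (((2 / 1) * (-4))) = 51 / 10 - sqrt(33) / 480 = 5.09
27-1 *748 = -721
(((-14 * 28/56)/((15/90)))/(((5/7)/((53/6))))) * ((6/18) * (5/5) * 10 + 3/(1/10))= -51940/3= -17313.33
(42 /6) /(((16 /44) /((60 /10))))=231 /2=115.50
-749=-749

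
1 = 1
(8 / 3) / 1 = 8 / 3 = 2.67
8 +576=584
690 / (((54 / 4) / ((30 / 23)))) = 200 / 3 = 66.67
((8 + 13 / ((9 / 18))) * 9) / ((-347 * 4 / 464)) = -35496 / 347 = -102.29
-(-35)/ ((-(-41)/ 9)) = 315/ 41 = 7.68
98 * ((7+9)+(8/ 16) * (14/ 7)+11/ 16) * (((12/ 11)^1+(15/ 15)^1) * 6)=956823/ 44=21745.98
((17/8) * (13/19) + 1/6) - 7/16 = 1079/912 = 1.18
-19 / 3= -6.33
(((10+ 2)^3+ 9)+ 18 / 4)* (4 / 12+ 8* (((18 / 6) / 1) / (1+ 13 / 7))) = 152091 / 10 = 15209.10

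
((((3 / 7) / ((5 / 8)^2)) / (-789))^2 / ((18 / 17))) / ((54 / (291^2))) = 163791872 / 57194116875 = 0.00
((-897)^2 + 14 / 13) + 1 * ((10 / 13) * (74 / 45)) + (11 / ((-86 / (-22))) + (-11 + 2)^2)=4048421329 / 5031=804695.16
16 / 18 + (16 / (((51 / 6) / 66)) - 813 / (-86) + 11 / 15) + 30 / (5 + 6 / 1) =99896921 / 723690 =138.04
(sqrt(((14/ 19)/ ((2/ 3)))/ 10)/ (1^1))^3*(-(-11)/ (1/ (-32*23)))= -42504*sqrt(3990)/ 9025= -297.49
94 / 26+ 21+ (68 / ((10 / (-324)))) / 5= -416.02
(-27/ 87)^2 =81/ 841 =0.10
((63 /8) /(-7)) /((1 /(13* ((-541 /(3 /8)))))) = 21099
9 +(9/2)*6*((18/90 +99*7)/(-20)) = -46341/50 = -926.82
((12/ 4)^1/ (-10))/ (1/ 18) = -27/ 5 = -5.40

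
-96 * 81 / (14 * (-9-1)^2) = -972 / 175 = -5.55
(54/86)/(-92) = -27/3956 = -0.01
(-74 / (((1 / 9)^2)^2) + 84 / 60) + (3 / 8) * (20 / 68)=-485512.49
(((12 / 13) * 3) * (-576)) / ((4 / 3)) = -15552 / 13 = -1196.31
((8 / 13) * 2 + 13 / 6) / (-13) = -265 / 1014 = -0.26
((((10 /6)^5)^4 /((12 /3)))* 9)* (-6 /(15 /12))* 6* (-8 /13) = 610351562500000 /559607373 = 1090678.20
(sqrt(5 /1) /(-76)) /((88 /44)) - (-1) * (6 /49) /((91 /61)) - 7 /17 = -24991 /75803 - sqrt(5) /152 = -0.34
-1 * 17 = -17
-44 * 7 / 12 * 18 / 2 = -231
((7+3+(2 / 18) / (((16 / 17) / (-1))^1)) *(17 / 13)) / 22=24191 / 41184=0.59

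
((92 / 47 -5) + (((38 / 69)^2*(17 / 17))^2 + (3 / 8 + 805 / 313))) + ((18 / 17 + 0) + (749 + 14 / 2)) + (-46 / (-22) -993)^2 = 982657.88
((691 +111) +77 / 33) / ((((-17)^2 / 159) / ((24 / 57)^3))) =3446272 / 104329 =33.03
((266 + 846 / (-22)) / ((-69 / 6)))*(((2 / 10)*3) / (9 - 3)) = -2503 / 1265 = -1.98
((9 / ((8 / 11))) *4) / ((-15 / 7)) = -231 / 10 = -23.10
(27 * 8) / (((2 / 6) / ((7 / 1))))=4536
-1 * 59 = -59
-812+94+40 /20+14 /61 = -43662 /61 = -715.77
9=9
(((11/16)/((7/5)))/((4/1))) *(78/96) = 715/7168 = 0.10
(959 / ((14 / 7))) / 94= 959 / 188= 5.10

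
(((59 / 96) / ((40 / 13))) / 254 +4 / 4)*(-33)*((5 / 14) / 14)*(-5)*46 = 1234800655 / 6372352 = 193.77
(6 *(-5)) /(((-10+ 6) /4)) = 30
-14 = -14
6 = 6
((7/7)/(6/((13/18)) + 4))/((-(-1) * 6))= 13/960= 0.01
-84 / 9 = -28 / 3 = -9.33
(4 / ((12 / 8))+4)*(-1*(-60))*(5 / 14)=1000 / 7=142.86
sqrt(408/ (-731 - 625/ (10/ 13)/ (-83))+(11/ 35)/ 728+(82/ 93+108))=sqrt(100856785033699372470)/ 964951260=10.41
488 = 488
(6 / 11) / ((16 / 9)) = 0.31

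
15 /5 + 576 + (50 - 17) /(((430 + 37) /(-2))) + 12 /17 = 4601163 /7939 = 579.56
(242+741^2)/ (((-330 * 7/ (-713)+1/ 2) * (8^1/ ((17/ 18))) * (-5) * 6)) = -6658344083/ 11519280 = -578.02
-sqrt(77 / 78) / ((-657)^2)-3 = -3.00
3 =3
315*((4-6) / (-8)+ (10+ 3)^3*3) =8304975 / 4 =2076243.75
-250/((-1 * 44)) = 5.68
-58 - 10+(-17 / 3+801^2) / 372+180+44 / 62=1025285 / 558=1837.43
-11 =-11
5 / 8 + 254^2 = 516133 / 8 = 64516.62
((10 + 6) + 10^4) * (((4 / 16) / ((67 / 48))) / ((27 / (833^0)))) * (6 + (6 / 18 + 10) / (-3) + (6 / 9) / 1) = 1161856 / 5427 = 214.09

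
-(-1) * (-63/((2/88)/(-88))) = 243936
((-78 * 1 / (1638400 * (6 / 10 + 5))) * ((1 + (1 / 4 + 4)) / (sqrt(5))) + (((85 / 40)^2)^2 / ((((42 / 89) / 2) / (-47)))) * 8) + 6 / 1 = -349303831 / 10752 - 117 * sqrt(5) / 13107200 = -32487.34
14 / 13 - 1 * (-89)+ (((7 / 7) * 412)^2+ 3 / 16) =35325527 / 208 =169834.26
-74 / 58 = -37 / 29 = -1.28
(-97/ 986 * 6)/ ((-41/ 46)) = 0.66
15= 15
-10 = -10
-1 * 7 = -7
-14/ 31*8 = -112/ 31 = -3.61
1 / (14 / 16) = 8 / 7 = 1.14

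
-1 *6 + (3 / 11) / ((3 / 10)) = -56 / 11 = -5.09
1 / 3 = 0.33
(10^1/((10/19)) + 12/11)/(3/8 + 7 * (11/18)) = 15912/3685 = 4.32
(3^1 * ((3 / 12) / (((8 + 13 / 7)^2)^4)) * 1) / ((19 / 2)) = 5764801 / 6508112742762786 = 0.00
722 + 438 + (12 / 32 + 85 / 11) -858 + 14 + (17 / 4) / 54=385127 / 1188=324.18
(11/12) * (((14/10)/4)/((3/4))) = 77/180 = 0.43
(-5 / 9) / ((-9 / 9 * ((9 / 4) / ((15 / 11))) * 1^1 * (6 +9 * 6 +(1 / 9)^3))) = 2700 / 481151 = 0.01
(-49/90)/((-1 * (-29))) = -49/2610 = -0.02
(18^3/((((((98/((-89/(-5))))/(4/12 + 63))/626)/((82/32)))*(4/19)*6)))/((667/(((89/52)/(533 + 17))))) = 2972353293513/7477870400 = 397.49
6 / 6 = 1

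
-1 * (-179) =179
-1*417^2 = -173889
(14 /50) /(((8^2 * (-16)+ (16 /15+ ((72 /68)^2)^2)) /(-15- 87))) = 89450991 /3199928960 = 0.03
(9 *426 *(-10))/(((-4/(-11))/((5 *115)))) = -60625125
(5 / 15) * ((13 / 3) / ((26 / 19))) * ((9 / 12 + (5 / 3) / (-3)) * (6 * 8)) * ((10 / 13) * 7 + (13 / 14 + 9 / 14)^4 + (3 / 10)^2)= 686303123 / 6019650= 114.01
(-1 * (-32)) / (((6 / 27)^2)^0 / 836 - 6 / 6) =-26752 / 835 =-32.04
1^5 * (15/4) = 15/4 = 3.75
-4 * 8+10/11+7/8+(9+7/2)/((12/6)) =-2109/88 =-23.97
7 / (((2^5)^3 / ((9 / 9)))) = 7 / 32768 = 0.00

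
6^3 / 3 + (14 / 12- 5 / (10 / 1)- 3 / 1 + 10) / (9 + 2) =2399 / 33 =72.70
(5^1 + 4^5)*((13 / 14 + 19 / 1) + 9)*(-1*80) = -2381400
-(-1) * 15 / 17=15 / 17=0.88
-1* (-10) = 10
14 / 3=4.67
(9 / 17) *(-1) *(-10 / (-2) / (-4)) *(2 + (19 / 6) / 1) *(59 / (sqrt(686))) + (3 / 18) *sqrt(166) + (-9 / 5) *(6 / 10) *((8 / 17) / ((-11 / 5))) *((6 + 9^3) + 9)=sqrt(166) / 6 + 27435 *sqrt(14) / 13328 + 160704 / 935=181.73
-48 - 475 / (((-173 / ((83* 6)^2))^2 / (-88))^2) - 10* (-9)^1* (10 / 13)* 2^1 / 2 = -180899367467853897483185683884 / 11644685533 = -15534929385186163058.85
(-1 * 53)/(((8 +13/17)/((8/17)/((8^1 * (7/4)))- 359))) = 2264001/1043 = 2170.66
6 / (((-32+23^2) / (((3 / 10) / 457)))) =0.00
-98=-98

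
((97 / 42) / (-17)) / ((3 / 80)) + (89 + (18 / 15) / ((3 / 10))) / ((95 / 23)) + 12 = 3143209 / 101745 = 30.89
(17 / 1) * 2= 34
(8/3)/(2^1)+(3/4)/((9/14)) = 5/2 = 2.50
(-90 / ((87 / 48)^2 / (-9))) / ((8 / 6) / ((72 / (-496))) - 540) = -0.45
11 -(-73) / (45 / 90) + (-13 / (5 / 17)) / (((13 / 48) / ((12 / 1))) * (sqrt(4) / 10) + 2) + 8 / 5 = 3941509 / 28865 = 136.55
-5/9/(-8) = 5/72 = 0.07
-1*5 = -5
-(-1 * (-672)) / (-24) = 28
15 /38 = 0.39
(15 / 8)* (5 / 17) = 75 / 136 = 0.55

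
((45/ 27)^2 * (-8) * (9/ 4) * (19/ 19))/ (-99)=50/ 99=0.51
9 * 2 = 18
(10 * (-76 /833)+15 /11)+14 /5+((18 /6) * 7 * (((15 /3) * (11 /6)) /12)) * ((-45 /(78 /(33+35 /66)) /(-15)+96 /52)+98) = 278847855233 /171531360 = 1625.64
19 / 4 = 4.75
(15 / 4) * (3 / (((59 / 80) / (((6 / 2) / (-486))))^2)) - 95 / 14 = -241048655 / 35527086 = -6.78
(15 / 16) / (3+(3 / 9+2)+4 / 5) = 225 / 1472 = 0.15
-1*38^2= -1444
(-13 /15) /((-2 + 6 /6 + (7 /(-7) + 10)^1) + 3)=-13 /165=-0.08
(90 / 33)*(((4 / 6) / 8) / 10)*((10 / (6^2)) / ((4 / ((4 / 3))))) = 5 / 2376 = 0.00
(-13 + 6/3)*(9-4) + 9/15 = -272/5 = -54.40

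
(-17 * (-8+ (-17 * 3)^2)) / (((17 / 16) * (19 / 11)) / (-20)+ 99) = -155165120 / 348157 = -445.68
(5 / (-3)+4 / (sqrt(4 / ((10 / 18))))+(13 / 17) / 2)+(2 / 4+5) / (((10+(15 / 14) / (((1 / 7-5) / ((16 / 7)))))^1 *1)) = -81271 / 115260+2 *sqrt(5) / 3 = 0.79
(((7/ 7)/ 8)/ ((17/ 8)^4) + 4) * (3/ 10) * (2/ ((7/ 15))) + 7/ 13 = 43240261/ 7600411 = 5.69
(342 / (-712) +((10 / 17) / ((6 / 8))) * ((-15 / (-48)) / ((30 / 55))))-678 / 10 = -4618273 / 68085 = -67.83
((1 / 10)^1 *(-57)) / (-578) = 57 / 5780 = 0.01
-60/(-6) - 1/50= 499/50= 9.98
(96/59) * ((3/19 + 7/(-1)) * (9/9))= -12480/1121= -11.13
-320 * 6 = -1920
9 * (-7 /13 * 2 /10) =-63 /65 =-0.97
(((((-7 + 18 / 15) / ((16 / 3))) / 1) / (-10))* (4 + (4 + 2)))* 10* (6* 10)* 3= 3915 / 2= 1957.50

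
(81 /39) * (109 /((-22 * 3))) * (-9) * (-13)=-8829 /22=-401.32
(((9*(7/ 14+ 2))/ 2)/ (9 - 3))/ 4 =15/ 32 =0.47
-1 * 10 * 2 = -20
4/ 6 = 2/ 3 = 0.67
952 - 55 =897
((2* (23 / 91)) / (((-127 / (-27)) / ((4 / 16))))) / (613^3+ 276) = 621 / 5324232999722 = 0.00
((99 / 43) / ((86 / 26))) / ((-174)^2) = 143 / 6220036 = 0.00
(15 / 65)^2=9 / 169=0.05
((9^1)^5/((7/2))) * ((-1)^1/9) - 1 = -13129/7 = -1875.57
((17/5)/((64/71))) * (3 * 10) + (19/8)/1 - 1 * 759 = -20591/32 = -643.47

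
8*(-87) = -696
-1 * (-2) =2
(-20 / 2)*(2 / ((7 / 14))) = -40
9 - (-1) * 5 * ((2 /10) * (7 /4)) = 43 /4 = 10.75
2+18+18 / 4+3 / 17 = 839 / 34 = 24.68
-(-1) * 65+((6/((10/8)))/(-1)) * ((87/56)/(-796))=65.01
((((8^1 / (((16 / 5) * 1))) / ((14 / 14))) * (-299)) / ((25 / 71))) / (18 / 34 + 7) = -360893 / 1280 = -281.95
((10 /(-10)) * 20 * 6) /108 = -10 /9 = -1.11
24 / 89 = 0.27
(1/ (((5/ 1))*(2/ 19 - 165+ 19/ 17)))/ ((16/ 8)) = -0.00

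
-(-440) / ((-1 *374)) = -20 / 17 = -1.18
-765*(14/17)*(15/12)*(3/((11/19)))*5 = -448875/22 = -20403.41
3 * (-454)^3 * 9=-2526569928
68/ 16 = 17/ 4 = 4.25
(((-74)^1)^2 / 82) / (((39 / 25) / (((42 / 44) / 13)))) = 239575 / 76219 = 3.14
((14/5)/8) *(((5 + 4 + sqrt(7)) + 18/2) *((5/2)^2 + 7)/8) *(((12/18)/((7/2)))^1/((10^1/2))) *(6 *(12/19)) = 159 *sqrt(7)/1900 + 1431/950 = 1.73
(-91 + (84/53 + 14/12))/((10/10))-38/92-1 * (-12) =-280351/3657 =-76.66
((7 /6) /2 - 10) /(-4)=113 /48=2.35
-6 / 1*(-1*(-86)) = -516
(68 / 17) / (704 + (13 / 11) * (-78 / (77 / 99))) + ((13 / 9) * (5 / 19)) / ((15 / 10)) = 3009332 / 11563533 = 0.26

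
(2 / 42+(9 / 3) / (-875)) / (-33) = -116 / 86625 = -0.00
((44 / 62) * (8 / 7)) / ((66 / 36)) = 96 / 217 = 0.44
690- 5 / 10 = 1379 / 2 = 689.50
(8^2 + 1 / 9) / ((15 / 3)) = 577 / 45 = 12.82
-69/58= -1.19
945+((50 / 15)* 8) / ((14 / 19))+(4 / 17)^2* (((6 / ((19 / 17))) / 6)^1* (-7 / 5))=33274723 / 33915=981.12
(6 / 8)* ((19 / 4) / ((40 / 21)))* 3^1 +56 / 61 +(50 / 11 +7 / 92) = 110134943 / 9877120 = 11.15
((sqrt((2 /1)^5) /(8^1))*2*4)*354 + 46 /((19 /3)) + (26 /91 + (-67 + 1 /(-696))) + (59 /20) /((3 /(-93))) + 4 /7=-69579263 /462840 + 1416*sqrt(2)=1852.20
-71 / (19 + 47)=-71 / 66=-1.08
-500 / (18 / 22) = -5500 / 9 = -611.11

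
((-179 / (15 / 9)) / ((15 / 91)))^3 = -4321985145569 / 15625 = -276607049.32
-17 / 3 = -5.67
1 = 1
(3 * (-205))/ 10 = -123/ 2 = -61.50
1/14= 0.07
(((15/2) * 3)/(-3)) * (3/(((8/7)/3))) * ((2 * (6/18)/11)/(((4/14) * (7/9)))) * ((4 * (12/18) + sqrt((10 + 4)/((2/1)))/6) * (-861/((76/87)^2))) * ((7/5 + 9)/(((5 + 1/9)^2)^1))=1296975678453 * sqrt(7)/1075537408 + 1296975678453/67221088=22484.65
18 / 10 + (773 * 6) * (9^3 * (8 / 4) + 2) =33857409 / 5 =6771481.80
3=3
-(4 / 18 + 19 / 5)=-181 / 45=-4.02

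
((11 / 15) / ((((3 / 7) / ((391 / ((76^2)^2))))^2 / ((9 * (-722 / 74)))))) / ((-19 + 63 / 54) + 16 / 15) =82402859 / 28690706965823488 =0.00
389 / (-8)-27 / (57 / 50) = -10991 / 152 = -72.31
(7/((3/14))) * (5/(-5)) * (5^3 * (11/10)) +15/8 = -107755/24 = -4489.79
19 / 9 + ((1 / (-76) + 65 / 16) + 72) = 213847 / 2736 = 78.16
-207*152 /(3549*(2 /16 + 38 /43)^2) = -8.71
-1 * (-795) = 795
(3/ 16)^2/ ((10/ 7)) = 63/ 2560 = 0.02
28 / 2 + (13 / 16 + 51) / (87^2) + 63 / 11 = 26288687 / 1332144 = 19.73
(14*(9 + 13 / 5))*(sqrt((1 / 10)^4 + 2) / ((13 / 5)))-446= -446 + 203*sqrt(20001) / 325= -357.66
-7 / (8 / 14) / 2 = -49 / 8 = -6.12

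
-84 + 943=859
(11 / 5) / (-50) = -11 / 250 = -0.04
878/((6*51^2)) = 439/7803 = 0.06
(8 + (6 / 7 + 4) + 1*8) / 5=146 / 35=4.17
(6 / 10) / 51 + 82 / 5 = 279 / 17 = 16.41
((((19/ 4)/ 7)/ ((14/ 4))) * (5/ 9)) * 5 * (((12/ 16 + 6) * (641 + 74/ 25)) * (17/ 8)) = 15599931/ 3136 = 4974.47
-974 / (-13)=974 / 13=74.92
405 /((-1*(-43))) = 405 /43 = 9.42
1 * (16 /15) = 16 /15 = 1.07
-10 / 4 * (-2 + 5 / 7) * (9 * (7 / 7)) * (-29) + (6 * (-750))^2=283488255 / 14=20249161.07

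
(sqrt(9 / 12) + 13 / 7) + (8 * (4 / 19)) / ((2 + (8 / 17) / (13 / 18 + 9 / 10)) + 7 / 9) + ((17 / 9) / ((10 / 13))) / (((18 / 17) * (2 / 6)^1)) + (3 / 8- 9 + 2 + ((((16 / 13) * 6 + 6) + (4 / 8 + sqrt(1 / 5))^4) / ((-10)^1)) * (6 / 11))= -27 * sqrt(5) / 2750 + sqrt(3) / 2 + 181577579329 / 91405314000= 2.83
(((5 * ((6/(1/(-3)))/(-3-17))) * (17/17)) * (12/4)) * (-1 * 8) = -108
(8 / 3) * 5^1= 13.33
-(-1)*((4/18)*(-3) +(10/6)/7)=-0.43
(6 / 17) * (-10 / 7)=-60 / 119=-0.50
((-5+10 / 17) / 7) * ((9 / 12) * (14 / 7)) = -0.95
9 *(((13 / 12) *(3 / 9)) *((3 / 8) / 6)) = 13 / 64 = 0.20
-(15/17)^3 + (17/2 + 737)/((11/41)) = 300262353/108086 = 2777.99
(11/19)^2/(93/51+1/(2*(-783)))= 3221262/17518969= 0.18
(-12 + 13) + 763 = 764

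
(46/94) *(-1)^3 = -23/47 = -0.49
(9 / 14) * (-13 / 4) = -117 / 56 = -2.09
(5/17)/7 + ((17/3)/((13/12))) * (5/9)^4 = 5483965/10149867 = 0.54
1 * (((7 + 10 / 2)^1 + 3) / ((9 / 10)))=50 / 3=16.67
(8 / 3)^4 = 4096 / 81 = 50.57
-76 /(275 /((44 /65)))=-304 /1625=-0.19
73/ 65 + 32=2153/ 65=33.12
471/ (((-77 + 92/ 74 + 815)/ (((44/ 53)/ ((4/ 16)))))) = 383394/ 181207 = 2.12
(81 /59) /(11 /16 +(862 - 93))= 432 /242195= 0.00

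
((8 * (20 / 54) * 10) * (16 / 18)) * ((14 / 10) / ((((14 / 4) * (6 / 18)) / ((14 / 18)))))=24.58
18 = 18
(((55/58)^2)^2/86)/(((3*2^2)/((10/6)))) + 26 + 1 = 27.00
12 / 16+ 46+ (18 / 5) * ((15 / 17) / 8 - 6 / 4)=7097 / 170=41.75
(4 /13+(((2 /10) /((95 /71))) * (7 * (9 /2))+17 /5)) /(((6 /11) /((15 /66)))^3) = 519695 /853632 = 0.61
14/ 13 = 1.08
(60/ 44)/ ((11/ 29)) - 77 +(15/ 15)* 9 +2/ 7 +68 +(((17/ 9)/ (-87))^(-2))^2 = 318369043800614/ 70742287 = 4500406.44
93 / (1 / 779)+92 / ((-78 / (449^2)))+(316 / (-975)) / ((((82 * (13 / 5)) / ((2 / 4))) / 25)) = -3436897924 / 20787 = -165338.81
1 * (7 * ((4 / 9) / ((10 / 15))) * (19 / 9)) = 266 / 27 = 9.85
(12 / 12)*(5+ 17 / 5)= 42 / 5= 8.40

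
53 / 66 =0.80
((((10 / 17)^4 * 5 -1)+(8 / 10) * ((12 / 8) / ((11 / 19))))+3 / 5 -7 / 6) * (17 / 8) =30448007 / 12970320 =2.35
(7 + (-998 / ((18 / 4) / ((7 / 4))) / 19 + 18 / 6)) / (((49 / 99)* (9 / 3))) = -19613 / 2793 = -7.02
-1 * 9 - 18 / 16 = -81 / 8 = -10.12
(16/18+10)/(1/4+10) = 392/369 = 1.06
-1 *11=-11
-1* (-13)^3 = 2197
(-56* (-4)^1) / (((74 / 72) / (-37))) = -8064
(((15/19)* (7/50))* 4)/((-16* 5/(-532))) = 147/50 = 2.94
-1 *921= -921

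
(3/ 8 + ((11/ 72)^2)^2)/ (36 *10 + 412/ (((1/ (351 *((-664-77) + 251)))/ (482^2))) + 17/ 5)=-0.00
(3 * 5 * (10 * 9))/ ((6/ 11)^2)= 9075/ 2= 4537.50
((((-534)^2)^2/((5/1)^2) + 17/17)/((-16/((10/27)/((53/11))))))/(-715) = 6254918797/286200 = 21855.06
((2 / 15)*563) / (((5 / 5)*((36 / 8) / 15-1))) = -2252 / 21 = -107.24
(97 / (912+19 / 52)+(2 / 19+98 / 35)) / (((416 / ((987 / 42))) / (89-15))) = 12.59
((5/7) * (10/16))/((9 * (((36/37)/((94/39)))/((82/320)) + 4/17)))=30302075/1106096544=0.03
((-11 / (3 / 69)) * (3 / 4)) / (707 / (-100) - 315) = 18975 / 32207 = 0.59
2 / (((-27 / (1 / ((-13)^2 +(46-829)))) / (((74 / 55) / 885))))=0.00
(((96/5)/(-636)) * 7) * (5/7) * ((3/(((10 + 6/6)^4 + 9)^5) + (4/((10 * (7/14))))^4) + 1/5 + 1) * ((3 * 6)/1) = -9775716453005211000027/2235342165795488281250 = -4.37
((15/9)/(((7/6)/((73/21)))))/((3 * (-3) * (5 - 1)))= -365/2646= -0.14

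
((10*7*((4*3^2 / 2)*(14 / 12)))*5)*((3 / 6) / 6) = 1225 / 2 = 612.50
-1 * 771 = -771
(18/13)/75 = 6/325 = 0.02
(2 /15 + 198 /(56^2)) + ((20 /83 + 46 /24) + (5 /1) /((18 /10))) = 30054749 /5856480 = 5.13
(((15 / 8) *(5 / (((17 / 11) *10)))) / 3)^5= 503284375 / 1488827973632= 0.00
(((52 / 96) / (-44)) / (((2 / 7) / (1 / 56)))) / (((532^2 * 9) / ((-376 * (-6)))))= -611 / 896620032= -0.00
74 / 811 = 0.09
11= 11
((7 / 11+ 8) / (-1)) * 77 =-665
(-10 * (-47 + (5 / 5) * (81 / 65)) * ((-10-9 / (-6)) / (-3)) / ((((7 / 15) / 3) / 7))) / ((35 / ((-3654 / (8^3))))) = -19793457 / 1664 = -11895.11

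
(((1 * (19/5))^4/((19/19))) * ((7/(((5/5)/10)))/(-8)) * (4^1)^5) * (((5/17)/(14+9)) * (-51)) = 700605696/575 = 1218444.69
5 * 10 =50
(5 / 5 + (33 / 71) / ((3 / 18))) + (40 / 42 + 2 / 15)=12113 / 2485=4.87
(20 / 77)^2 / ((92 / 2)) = 200 / 136367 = 0.00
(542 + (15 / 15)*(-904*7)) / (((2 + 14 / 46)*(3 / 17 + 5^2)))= -1131163 / 11342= -99.73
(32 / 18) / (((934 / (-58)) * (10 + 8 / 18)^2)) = -1044 / 1031603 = -0.00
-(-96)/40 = 12/5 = 2.40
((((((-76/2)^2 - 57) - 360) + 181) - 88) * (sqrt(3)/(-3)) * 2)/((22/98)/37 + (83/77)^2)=-15356110 * sqrt(3)/24021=-1107.26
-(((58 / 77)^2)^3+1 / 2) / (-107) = 284559765177 / 44602389339046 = 0.01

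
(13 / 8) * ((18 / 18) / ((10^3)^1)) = 0.00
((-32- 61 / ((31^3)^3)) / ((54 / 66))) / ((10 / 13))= -40329237002413073 / 793188664820130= -50.84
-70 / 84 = -5 / 6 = -0.83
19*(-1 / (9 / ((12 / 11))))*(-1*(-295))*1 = -22420 / 33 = -679.39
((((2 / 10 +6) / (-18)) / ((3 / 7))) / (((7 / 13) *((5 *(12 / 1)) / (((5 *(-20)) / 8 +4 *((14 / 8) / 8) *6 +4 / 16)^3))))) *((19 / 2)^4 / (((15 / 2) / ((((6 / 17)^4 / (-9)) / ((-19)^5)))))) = 138229 / 21423136500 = 0.00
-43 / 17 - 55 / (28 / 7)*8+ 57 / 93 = -58980 / 527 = -111.92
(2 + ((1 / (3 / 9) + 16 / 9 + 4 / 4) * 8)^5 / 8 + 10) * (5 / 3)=7786582118300 / 177147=43955483.97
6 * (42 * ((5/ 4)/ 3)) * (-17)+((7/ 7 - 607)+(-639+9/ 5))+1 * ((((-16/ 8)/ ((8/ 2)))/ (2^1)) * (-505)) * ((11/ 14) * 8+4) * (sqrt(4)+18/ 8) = 174351/ 70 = 2490.73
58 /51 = 1.14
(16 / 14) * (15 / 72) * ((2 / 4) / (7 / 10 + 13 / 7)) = 25 / 537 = 0.05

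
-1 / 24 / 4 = -1 / 96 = -0.01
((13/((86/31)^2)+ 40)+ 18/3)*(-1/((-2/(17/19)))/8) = 5996053/2248384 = 2.67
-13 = -13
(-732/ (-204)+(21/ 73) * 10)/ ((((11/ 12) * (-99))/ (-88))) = 256736/ 40953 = 6.27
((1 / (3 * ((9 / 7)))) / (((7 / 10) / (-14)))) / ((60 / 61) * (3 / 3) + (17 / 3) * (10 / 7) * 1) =-5978 / 10467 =-0.57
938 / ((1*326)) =2.88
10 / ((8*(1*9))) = 0.14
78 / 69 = 26 / 23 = 1.13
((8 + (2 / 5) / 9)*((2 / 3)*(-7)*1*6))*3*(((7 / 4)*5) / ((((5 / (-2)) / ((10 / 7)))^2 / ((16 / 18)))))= -46336 / 27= -1716.15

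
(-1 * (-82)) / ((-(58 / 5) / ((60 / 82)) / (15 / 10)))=-225 / 29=-7.76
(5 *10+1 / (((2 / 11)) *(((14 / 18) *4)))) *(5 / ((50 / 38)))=55081 / 280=196.72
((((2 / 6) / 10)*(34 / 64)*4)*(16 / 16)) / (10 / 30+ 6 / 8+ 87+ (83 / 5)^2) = 85 / 436372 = 0.00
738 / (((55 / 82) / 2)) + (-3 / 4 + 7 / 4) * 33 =122847 / 55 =2233.58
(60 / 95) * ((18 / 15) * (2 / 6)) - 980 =-93076 / 95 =-979.75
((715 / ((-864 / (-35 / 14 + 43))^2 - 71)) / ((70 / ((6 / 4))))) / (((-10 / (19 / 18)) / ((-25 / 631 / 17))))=40755 / 4153322768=0.00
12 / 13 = 0.92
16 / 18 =8 / 9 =0.89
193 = 193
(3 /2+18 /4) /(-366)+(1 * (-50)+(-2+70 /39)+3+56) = 20884 /2379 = 8.78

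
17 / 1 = 17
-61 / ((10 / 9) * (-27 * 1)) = 61 / 30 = 2.03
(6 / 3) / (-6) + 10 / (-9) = -13 / 9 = -1.44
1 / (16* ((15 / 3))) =1 / 80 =0.01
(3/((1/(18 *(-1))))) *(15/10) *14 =-1134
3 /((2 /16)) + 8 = 32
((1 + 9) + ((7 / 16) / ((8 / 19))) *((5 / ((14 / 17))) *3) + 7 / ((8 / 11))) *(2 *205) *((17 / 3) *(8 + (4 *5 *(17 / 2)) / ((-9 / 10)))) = -13998140255 / 864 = -16201551.22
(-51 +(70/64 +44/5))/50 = -6577/8000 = -0.82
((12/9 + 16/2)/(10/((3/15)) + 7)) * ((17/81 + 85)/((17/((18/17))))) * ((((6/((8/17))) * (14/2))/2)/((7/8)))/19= 22736/9747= 2.33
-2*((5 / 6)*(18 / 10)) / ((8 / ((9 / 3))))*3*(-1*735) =19845 / 8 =2480.62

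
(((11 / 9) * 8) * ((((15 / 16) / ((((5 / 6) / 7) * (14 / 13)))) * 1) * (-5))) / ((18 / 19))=-13585 / 36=-377.36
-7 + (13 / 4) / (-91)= -197 / 28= -7.04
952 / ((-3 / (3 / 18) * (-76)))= 119 / 171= 0.70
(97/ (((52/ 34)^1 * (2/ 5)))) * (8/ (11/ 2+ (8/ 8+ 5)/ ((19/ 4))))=626620/ 3341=187.55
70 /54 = 35 /27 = 1.30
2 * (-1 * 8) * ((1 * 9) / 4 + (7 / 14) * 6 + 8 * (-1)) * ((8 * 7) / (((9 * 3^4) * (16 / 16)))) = 2464 / 729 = 3.38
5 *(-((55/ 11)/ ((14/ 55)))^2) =-378125/ 196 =-1929.21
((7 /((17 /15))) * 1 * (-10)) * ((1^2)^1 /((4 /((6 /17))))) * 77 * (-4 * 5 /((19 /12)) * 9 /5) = 9541.21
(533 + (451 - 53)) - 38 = 893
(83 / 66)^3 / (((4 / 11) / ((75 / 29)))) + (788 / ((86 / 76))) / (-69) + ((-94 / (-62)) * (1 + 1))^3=31.93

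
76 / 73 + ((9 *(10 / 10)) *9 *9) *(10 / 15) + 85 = 41759 / 73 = 572.04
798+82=880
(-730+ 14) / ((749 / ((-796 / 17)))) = 569936 / 12733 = 44.76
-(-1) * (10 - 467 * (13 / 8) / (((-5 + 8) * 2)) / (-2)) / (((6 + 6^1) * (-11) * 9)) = -7031 / 114048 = -0.06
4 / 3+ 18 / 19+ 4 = 358 / 57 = 6.28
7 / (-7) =-1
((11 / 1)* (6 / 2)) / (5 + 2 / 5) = 55 / 9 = 6.11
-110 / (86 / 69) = -3795 / 43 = -88.26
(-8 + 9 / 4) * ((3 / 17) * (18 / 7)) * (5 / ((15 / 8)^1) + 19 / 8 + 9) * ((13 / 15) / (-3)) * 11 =1108393 / 9520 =116.43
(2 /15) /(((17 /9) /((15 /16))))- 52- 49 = -13727 /136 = -100.93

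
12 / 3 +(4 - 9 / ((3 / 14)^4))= -38344 / 9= -4260.44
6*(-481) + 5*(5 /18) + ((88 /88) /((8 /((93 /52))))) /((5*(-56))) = -3023996357 /1048320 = -2884.61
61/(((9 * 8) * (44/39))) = 793/1056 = 0.75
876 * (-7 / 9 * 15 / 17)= -10220 / 17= -601.18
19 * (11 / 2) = 104.50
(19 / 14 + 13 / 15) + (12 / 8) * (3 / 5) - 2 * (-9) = 2218 / 105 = 21.12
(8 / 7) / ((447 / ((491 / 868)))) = 982 / 678993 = 0.00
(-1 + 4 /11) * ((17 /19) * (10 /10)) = -119 /209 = -0.57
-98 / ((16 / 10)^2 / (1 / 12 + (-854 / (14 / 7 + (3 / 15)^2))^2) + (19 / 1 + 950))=-4467062624150 / 44169221918931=-0.10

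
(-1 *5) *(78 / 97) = -390 / 97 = -4.02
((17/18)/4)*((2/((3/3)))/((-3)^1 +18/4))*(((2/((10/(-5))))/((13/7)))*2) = -119/351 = -0.34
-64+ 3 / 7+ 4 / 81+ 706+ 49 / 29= 10592048 / 16443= 644.17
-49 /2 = -24.50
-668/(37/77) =-51436/37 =-1390.16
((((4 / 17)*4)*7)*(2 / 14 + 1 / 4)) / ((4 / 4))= 44 / 17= 2.59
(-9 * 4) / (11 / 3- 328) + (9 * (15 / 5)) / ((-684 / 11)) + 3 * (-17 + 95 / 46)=-76753137 / 1700804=-45.13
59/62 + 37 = 2353/62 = 37.95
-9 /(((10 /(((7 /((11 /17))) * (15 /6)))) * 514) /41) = -43911 /22616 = -1.94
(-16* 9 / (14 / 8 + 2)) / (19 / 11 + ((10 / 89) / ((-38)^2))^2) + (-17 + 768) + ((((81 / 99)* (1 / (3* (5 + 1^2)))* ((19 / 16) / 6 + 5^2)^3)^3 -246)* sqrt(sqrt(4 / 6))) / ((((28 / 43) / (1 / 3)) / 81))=95289776016679 / 130754534985 + 121952580133345313091723538642033* 2^(1 / 4)* 3^(3 / 4) / 22941650627899315716096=14410026956.77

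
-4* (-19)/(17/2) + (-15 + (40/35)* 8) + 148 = 17979/119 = 151.08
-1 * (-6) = 6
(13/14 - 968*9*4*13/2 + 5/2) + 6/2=-1585539/7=-226505.57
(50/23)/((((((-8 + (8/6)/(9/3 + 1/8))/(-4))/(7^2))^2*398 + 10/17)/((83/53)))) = 476410921875/165470640203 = 2.88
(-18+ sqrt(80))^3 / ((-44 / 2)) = 5076 / 11- 2104 *sqrt(5) / 11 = 33.76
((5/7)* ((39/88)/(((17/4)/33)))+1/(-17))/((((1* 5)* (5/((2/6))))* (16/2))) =571/142800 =0.00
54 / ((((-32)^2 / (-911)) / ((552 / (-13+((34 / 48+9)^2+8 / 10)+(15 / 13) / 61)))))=-60564332205 / 187436237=-323.12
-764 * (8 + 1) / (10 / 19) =-13064.40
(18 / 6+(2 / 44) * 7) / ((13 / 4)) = 146 / 143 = 1.02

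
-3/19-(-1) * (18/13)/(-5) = -537/1235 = -0.43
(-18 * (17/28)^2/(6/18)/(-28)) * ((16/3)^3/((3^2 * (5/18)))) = 73984/1715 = 43.14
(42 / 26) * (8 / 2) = 84 / 13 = 6.46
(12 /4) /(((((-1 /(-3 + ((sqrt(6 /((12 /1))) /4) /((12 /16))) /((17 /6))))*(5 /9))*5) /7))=567 /25 - 189*sqrt(2) /425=22.05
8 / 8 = 1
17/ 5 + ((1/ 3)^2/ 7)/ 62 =66407/ 19530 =3.40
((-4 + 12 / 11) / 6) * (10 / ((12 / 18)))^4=-270000 / 11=-24545.45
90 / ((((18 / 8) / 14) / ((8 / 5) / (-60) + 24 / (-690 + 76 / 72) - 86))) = -8964889024 / 186015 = -48194.44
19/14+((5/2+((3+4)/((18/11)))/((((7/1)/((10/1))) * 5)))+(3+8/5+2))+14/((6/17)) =16174/315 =51.35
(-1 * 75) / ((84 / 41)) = -1025 / 28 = -36.61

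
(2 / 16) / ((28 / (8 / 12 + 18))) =1 / 12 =0.08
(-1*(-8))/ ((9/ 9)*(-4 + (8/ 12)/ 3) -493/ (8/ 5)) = -576/ 22457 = -0.03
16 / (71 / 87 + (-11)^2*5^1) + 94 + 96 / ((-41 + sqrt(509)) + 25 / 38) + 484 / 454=885300537072772 / 9661697903183 - 138624*sqrt(509) / 1615093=89.69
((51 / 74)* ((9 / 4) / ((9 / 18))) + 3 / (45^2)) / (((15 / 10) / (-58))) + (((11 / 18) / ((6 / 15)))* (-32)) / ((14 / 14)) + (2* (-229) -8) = -47567267 / 74925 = -634.87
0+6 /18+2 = 7 /3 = 2.33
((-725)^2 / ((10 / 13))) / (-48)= -1366625 / 96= -14235.68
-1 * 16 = -16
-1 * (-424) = 424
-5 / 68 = -0.07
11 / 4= 2.75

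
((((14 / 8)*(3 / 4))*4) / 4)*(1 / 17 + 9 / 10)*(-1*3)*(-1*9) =92421 / 2720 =33.98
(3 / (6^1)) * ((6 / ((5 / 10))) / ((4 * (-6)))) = -1 / 4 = -0.25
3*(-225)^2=151875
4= 4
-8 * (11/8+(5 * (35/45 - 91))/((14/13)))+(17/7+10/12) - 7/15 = 2106031/630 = 3342.91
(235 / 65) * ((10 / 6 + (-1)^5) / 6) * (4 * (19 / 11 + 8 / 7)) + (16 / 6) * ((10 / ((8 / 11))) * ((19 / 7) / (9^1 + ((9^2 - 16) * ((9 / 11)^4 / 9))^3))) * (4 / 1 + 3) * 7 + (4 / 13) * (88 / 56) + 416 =108110785569958564427 / 202163772583944171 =534.77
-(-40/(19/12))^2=-230400/361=-638.23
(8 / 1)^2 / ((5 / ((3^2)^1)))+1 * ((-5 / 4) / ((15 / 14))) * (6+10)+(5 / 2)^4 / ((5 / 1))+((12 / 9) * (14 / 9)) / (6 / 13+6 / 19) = 107.01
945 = 945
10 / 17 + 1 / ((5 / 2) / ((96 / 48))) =118 / 85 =1.39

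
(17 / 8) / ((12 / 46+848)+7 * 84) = 0.00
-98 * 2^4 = -1568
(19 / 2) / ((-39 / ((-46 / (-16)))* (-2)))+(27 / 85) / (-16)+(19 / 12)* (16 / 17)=64373 / 35360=1.82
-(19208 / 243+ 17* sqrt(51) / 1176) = -19208 / 243 -17* sqrt(51) / 1176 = -79.15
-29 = -29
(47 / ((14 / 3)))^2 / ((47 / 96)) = 207.18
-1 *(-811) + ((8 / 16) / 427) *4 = 346299 / 427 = 811.00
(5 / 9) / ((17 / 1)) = 0.03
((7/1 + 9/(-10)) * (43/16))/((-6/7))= -18361/960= -19.13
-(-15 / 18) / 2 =5 / 12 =0.42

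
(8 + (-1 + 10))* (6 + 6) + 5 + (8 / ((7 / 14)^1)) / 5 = 1061 / 5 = 212.20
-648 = -648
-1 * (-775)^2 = -600625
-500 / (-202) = 250 / 101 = 2.48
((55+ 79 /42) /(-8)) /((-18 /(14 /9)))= 2389 /3888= 0.61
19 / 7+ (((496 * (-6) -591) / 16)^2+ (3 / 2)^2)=89073319 / 1792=49706.09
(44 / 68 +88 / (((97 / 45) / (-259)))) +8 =-17421621 / 1649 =-10564.96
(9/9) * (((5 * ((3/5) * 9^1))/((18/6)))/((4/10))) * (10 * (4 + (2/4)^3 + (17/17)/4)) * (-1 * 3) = -23625/8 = -2953.12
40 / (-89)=-40 / 89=-0.45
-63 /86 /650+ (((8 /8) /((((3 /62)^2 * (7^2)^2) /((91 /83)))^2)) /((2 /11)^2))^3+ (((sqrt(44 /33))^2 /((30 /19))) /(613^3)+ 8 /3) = 15261531599443928080900957707340105835744276029 /3643187830584622694453144300025363373256028300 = 4.19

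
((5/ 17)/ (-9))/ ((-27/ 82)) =410/ 4131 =0.10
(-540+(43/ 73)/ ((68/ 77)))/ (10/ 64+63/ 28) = -21417992/ 95557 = -224.14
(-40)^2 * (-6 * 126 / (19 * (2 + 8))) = -120960 / 19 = -6366.32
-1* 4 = -4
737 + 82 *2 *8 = 2049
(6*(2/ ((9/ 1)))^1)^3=64/ 27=2.37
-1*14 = -14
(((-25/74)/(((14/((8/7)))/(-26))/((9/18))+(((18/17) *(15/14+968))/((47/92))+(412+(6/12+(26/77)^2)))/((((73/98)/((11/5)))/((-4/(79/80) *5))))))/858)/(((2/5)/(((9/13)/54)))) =575979125/6609599175344292972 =0.00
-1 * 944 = -944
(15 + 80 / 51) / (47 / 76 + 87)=64220 / 339609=0.19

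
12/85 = 0.14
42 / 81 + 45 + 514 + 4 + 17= 15674 / 27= 580.52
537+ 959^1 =1496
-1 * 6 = -6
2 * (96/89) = 192/89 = 2.16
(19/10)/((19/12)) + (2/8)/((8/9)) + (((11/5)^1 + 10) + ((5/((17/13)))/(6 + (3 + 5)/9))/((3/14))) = 1372003/84320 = 16.27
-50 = -50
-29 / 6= -4.83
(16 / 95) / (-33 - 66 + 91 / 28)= -64 / 36385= -0.00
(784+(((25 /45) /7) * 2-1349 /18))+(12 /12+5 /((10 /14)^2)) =720.01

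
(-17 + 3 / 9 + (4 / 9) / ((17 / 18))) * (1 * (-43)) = 35518 / 51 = 696.43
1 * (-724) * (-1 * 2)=1448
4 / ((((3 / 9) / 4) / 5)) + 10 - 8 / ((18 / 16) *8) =2242 / 9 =249.11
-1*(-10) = 10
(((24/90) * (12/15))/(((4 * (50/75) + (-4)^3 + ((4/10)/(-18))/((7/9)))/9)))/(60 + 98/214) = -107856/208398835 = -0.00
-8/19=-0.42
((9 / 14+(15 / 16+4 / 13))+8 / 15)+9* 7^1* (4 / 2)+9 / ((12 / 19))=3115943 / 21840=142.67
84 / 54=14 / 9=1.56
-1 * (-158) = 158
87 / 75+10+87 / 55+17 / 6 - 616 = -990701 / 1650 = -600.42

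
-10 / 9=-1.11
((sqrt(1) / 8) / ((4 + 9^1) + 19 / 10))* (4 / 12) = 0.00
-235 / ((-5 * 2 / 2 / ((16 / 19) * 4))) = 3008 / 19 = 158.32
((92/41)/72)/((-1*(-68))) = 23/50184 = 0.00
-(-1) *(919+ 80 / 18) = 8311 / 9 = 923.44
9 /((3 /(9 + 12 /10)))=30.60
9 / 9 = 1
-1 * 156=-156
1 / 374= 0.00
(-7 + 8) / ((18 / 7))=7 / 18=0.39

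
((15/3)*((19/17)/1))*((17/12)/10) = 19/24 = 0.79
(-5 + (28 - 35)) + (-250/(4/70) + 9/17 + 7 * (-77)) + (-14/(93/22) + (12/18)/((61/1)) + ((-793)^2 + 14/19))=381086558192/610793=623920.97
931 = 931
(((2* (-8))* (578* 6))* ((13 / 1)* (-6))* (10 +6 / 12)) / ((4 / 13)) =147695184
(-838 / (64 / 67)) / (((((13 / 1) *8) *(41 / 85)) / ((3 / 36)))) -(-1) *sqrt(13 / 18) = -2386205 / 1637376 + sqrt(26) / 6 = -0.61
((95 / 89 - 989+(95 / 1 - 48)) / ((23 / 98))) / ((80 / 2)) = -100.23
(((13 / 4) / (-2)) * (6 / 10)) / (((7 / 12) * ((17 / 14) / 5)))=-117 / 17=-6.88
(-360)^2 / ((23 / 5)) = 648000 / 23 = 28173.91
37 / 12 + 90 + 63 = 1873 / 12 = 156.08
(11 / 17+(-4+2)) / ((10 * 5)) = -0.03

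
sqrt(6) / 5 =0.49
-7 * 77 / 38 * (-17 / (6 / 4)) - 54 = 6085 / 57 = 106.75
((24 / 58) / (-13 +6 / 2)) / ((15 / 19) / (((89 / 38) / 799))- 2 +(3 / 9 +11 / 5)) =-801 / 5223799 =-0.00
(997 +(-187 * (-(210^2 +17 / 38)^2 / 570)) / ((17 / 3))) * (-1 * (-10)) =30892262329299 / 27436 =1125975445.74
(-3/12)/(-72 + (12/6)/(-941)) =941/271016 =0.00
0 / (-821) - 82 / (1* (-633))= 82 / 633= 0.13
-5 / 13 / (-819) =5 / 10647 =0.00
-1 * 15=-15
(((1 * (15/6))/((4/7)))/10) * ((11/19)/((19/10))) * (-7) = -2695/2888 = -0.93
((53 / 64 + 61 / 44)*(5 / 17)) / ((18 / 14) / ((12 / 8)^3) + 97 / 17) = 0.11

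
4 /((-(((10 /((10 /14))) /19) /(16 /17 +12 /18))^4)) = -1473023997124 /16243247601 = -90.69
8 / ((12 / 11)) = 22 / 3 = 7.33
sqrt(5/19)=0.51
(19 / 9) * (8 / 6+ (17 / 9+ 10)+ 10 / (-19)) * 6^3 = 17368 / 3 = 5789.33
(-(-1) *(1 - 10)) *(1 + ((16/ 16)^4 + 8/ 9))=-26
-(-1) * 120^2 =14400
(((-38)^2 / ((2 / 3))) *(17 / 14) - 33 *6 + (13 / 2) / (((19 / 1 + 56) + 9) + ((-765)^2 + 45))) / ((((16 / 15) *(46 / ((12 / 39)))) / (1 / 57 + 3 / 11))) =4.43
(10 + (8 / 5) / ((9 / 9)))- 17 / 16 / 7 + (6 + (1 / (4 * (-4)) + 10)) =1917 / 70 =27.39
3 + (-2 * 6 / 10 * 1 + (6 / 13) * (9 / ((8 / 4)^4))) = 1071 / 520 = 2.06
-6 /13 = -0.46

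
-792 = -792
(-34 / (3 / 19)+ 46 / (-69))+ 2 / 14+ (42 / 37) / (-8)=-223775 / 1036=-216.00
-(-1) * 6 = 6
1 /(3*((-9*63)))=-1 /1701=-0.00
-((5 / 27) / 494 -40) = 533515 / 13338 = 40.00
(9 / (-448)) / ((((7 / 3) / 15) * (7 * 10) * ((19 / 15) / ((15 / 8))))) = -18225 / 6673408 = -0.00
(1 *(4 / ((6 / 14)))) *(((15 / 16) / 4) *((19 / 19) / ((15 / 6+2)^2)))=35 / 324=0.11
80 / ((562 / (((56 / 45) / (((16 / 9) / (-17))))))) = -476 / 281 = -1.69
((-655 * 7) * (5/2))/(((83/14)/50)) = -8023750/83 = -96671.69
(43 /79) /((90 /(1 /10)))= 43 /71100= 0.00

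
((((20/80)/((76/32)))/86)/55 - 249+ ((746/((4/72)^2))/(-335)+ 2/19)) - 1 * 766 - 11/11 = -275299589/158455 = -1737.40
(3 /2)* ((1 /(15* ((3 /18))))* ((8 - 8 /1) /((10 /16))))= 0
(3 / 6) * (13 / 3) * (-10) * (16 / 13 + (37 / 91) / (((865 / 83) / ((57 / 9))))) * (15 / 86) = -1744945 / 312438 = -5.58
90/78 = 1.15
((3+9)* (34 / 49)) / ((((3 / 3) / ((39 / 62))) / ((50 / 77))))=397800 / 116963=3.40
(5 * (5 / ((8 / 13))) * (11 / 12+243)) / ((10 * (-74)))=-13.39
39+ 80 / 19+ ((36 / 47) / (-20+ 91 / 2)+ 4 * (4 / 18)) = 6029363 / 136629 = 44.13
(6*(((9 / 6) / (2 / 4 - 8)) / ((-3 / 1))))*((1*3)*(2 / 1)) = 2.40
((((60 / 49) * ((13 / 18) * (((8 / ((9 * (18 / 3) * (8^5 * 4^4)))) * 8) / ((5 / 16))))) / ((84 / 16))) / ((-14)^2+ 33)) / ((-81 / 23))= -299 / 3166291150848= -0.00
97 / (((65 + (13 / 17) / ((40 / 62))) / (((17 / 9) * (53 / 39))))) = 29714980 / 7898553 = 3.76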